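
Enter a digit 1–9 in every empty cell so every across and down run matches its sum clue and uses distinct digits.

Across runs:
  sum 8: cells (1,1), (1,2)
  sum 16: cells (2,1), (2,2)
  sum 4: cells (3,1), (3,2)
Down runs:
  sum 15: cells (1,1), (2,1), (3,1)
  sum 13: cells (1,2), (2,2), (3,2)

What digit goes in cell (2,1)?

16 in 2 cells must be {7,9}; 4 in 2 cells must be {1,3}.
Nothing is forced directly, so branch on (2,1), whose candidates are 7 or 9. If (2,1) = 9: that forces (2,2) = 7, (3,1) = 1, after which (3,2) would have to be in {3} for the 4 across but in {1,2,4,5} for the 13 down — contradiction. So (2,1) = 7.
(2,2) = 16 − 7 = 9 completes the 16 across.
Given what's placed, (3,1) must be 3 to fit the 4 across and 15 down.
(3,2) = 4 − 3 = 1 completes the 4 across.
(1,1) = 15 − 10 = 5 completes the 15 down.
(1,2) = 8 − 5 = 3 completes the 8 across.

7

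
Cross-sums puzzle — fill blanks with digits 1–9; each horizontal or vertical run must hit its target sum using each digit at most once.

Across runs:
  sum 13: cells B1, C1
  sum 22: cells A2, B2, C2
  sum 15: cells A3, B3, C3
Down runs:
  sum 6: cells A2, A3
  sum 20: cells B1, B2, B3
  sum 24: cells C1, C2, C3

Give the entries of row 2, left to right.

5, 9, 8

24 in 3 cells must be {7,8,9}.
Only 5 fits A2 under both its across sum 22 and down sum 6.
A3 = 6 − 5 = 1 completes the 6 down.
Nothing is forced directly, so branch on B2, whose candidates are 8 or 9. If B2 = 8: that forces C2 = 9, C3 = 8, C1 = 7, after which B3 would have to be in {6} for the 15 across but in {3,5,7,9} for the 20 down — contradiction. So B2 = 9.
C2 = 22 − 14 = 8 completes the 22 across.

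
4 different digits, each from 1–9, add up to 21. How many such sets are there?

4 distinct digits from 1–9 sum between 10 and 30.

11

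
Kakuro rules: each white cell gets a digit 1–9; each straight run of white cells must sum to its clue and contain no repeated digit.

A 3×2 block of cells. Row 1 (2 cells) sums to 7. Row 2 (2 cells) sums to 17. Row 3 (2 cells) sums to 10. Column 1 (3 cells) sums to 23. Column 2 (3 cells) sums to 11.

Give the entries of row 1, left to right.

17 in 2 cells must be {8,9}; 23 in 3 cells must be {6,8,9}.
The 7 across and the 23 down share only 6, so (1,1) = 6.
(1,2) = 7 − 6 = 1 completes the 7 across.
Given what's placed, (2,2) must be 8 to fit the 17 across and 11 down.
(3,2) = 11 − 9 = 2 completes the 11 down.
(2,1) = 17 − 8 = 9 completes the 17 across.
(3,1) = 10 − 2 = 8 completes the 10 across.

6, 1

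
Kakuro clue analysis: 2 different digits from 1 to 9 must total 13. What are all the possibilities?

2 distinct digits from 1–9 sum between 3 and 17.

{4,9}; {5,8}; {6,7}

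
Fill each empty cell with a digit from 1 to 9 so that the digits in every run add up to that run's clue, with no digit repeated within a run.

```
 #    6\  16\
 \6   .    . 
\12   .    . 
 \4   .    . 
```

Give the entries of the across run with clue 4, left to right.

1 3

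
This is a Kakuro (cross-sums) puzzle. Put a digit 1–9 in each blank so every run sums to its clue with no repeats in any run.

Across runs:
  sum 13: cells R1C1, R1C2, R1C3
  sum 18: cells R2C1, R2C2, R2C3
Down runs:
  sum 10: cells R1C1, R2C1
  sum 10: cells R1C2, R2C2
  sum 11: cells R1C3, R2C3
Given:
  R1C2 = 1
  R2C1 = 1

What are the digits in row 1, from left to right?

9, 1, 3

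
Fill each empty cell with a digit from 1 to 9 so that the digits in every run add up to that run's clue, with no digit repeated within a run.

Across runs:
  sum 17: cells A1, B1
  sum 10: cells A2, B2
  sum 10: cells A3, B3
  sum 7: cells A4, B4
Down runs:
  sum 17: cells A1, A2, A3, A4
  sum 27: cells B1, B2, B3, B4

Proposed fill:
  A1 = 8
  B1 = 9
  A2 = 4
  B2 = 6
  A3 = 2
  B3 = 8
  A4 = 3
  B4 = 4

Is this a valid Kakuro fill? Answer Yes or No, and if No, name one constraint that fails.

Yes

Across: 8+9=17; 4+6=10; 2+8=10; 3+4=7. Down: 8+4+2+3=17; 9+6+8+4=27. No digit repeats within any run.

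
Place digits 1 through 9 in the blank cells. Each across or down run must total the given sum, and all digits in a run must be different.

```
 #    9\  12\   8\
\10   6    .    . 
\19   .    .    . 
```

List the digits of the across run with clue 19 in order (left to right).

3 9 7

R1C2 = 3: the only remaining digit allowed by both the 10 across and the 12 down.
R1C3 = 10 − 9 = 1 completes the 10 across.
R2C1 = 9 − 6 = 3 completes the 9 down.
R2C2 = 12 − 3 = 9 completes the 12 down.
R2C3 = 19 − 12 = 7 completes the 19 across.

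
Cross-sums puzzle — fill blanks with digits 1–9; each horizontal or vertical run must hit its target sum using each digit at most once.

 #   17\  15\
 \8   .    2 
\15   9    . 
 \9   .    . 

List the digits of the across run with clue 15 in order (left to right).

R1C1 = 8 − 2 = 6 completes the 8 across.
R2C2 = 15 − 9 = 6 completes the 15 across.
R3C1 = 17 − 15 = 2 completes the 17 down.
R3C2 = 9 − 2 = 7 completes the 9 across.

9 6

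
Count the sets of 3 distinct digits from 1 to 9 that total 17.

7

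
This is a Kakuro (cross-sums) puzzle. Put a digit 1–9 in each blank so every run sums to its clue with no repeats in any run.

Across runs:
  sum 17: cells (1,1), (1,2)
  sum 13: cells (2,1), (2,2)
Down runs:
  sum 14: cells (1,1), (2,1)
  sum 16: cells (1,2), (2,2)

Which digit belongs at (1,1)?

17 in 2 cells must be {8,9}; 16 in 2 cells must be {7,9}.
The 17 across and the 16 down share only 9, so (1,2) = 9.
(2,2) = 16 − 9 = 7 completes the 16 down.
(1,1) = 17 − 9 = 8 completes the 17 across.
(2,1) = 13 − 7 = 6 completes the 13 across.

8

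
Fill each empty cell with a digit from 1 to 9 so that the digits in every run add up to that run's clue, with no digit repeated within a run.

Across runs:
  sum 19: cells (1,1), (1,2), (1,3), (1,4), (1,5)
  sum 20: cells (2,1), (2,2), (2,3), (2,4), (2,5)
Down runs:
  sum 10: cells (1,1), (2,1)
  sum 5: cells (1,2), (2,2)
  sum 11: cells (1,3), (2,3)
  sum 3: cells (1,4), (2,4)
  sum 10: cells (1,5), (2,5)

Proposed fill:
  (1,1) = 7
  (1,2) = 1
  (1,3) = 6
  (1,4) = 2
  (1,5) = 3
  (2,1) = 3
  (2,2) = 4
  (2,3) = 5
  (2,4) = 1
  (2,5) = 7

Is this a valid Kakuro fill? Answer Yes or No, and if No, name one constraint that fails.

Across: 7+1+6+2+3=19; 3+4+5+1+7=20. Down: 7+3=10; 1+4=5; 6+5=11; 2+1=3; 3+7=10. No digit repeats within any run.

Yes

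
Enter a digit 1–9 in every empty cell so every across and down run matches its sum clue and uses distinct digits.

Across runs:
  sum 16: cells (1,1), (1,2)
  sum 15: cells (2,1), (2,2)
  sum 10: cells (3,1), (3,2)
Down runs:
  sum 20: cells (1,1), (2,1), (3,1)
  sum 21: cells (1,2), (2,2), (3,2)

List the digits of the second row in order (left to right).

7, 8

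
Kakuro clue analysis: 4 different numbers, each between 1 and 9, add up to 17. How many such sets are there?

4 distinct digits from 1–9 sum between 10 and 30.

9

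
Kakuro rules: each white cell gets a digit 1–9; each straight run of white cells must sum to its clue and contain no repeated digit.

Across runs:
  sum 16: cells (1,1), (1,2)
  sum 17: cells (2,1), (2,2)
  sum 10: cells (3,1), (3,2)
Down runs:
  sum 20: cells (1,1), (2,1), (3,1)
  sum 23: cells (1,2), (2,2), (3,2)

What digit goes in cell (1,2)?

16 in 2 cells must be {7,9}; 17 in 2 cells must be {8,9}; 23 in 3 cells must be {6,8,9}.
The 16 across and the 23 down share only 9, so (1,2) = 9.
Given what's placed, (2,2) must be 8 to fit the 17 across and 23 down.
(3,2) = 23 − 17 = 6 completes the 23 down.
(1,1) = 16 − 9 = 7 completes the 16 across.
(2,1) = 17 − 8 = 9 completes the 17 across.
(3,1) = 10 − 6 = 4 completes the 10 across.

9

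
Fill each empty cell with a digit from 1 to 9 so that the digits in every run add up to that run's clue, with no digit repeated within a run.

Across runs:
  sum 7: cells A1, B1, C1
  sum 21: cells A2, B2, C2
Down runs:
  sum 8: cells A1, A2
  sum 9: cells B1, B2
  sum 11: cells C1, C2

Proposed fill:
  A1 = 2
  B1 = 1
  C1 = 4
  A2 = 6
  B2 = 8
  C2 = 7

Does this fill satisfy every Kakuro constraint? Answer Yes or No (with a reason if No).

Across: 2+1+4=7; 6+8+7=21. Down: 2+6=8; 1+8=9; 4+7=11. No digit repeats within any run.

Yes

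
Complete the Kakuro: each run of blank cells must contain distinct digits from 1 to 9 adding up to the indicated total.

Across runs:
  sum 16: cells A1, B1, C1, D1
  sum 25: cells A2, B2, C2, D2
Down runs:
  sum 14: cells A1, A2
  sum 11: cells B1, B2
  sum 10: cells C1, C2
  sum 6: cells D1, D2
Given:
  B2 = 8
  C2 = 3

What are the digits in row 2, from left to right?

B1 = 11 − 8 = 3 completes the 11 down.
C1 = 10 − 3 = 7 completes the 10 down.
Given what's placed, D2 must be 5 to fit the 25 across and 6 down.
A1 = 5: the only remaining digit allowed by both the 16 across and the 14 down.
D1 = 16 − 15 = 1 completes the 16 across.
A2 = 25 − 16 = 9 completes the 25 across.

9 8 3 5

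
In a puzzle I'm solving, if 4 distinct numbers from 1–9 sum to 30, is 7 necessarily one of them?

Yes

The only way to make 30 from 4 distinct digits is {6,7,8,9}, which contains 7.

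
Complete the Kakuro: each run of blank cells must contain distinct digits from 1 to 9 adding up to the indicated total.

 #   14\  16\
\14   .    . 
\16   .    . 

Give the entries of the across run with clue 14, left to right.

5, 9

16 in 2 cells must be {7,9}.
The 14 across and the 16 down share only 9, so R1C2 = 9.
The 16 across and the 14 down share only 9, so R2C1 = 9.
R2C2 = 16 − 9 = 7 completes the 16 across.
R1C1 = 14 − 9 = 5 completes the 14 across.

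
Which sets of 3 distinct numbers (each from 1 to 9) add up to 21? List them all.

{4,8,9}; {5,7,9}; {6,7,8}

3 distinct digits from 1–9 sum between 6 and 24.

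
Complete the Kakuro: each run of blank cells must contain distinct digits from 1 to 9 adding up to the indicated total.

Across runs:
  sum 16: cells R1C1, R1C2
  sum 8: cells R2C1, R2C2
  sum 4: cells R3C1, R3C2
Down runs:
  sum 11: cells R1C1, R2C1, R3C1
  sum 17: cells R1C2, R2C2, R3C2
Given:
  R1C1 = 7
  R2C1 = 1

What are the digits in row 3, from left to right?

3, 1

16 in 2 cells must be {7,9}; 4 in 2 cells must be {1,3}.
R1C2 = 16 − 7 = 9 completes the 16 across.
R2C2 = 8 − 1 = 7 completes the 8 across.
R3C1 = 11 − 8 = 3 completes the 11 down.
R3C2 = 4 − 3 = 1 completes the 4 across.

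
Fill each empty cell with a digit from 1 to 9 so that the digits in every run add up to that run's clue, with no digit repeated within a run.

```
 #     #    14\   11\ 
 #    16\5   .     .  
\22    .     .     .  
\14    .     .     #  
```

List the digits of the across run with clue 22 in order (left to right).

7, 6, 9

16 in 2 cells must be {7,9}.
The 14 across and the 16 down share only 9, so R3C1 = 9.
R3C2 = 14 − 9 = 5 completes the 14 across.
R2C1 = 16 − 9 = 7 completes the 16 down.
R2C2 = 6: the only remaining digit allowed by both the 22 across and the 14 down.
R2C3 = 22 − 13 = 9 completes the 22 across.
R1C2 = 14 − 11 = 3 completes the 14 down.
R1C3 = 5 − 3 = 2 completes the 5 across.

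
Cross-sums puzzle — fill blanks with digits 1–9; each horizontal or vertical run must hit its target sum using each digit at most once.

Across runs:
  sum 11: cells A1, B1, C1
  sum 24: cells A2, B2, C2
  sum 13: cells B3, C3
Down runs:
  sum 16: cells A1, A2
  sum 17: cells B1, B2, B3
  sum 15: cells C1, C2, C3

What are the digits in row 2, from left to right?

9, 7, 8

24 in 3 cells must be {7,8,9}; 16 in 2 cells must be {7,9}.
Only 7 fits A1 under both its across sum 11 and down sum 16.
A2 = 16 − 7 = 9 completes the 16 down.
Nothing is forced directly, so branch on B1, whose candidates are 1 or 3. If B1 = 3: that forces C1 = 1, B2 = 8, after which C2 would have to be in {7} for the 24 across but in {5,6,8,9} for the 15 down — contradiction. So B1 = 1.
C1 = 11 − 8 = 3 completes the 11 across.
B2 = 7: the only remaining digit allowed by both the 24 across and the 17 down.
C2 = 24 − 16 = 8 completes the 24 across.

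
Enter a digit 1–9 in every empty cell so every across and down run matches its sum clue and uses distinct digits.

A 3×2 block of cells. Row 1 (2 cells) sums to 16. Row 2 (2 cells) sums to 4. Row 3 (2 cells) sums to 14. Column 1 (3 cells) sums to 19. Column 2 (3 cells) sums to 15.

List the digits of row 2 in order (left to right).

16 in 2 cells must be {7,9}; 4 in 2 cells must be {1,3}.
The 4 across and the 19 down share only 3, so (2,1) = 3.
(2,2) = 4 − 3 = 1 completes the 4 across.
Given what's placed, (3,1) must be 9 to fit the 14 across and 19 down.
(3,2) = 14 − 9 = 5 completes the 14 across.
(1,1) = 19 − 12 = 7 completes the 19 down.
(1,2) = 16 − 7 = 9 completes the 16 across.

3 1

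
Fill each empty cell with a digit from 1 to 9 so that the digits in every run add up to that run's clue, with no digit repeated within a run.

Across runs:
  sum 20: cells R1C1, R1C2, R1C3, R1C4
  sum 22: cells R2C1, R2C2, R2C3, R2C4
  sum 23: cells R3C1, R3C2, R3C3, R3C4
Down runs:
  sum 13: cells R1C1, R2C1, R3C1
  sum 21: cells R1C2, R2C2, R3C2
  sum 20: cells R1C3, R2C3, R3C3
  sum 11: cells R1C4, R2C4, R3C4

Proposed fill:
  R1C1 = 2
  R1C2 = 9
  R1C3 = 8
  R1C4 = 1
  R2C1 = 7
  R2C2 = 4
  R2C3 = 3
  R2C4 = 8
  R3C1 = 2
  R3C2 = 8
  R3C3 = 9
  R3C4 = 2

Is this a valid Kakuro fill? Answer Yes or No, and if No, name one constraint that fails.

No — the down run R1C1–R3C1 sums to 11, not 13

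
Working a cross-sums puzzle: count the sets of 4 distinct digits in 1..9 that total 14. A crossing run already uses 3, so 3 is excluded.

4 distinct digits from 1–9 sum between 10 and 30.
Dropping sets that contain 3.
Enumerating: {1,2,4,7}, {1,2,5,6}.

2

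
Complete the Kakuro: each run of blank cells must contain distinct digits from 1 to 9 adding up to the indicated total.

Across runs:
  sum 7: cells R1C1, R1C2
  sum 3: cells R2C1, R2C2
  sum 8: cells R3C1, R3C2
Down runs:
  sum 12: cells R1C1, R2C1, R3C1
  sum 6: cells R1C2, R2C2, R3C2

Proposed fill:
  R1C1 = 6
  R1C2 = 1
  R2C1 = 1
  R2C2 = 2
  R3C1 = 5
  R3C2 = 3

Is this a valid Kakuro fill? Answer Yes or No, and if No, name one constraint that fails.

Yes

Across: 6+1=7; 1+2=3; 5+3=8. Down: 6+1+5=12; 1+2+3=6. No digit repeats within any run.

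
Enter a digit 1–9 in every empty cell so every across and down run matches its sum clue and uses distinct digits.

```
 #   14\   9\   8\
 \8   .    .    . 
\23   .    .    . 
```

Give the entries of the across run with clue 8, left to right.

23 in 3 cells must be {6,8,9}.
The 8 across and the 14 down share only 5, so R1C1 = 5.
R2C1 = 14 − 5 = 9 completes the 14 down.
Given what's placed, R2C3 must be 6 to fit the 23 across and 8 down.
R1C3 = 8 − 6 = 2 completes the 8 down.
R2C2 = 23 − 15 = 8 completes the 23 across.
R1C2 = 8 − 7 = 1 completes the 8 across.

5 1 2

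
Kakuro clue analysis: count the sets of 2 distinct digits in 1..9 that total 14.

2 distinct digits from 1–9 sum between 3 and 17.
Enumerating: {5,9}, {6,8}.

2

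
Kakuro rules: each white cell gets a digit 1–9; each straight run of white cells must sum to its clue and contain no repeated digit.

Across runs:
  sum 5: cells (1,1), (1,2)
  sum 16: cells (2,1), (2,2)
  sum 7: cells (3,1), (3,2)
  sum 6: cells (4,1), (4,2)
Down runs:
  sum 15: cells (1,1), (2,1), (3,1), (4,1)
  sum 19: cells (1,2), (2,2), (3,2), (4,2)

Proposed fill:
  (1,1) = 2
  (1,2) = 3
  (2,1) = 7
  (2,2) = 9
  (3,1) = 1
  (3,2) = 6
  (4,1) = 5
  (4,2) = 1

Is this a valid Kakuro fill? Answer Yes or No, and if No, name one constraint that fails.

Across: 2+3=5; 7+9=16; 1+6=7; 5+1=6. Down: 2+7+1+5=15; 3+9+6+1=19. No digit repeats within any run.

Yes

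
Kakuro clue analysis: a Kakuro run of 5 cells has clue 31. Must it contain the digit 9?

Every partition of 31 into 5 distinct digits includes 9: {1,6,7,8,9}, {2,5,7,8,9}, {3,4,7,8,9}, {3,5,6,8,9}, {4,5,6,7,9}.

Yes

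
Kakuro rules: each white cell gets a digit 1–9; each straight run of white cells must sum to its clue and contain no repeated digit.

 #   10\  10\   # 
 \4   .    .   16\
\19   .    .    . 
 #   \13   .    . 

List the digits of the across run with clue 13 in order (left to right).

4 in 2 cells must be {1,3}; 16 in 2 cells must be {7,9}.
Nothing is forced directly, so branch on R2C3, whose candidates are 7 or 9. If R2C3 = 7: that forces R3C3 = 9, R3C2 = 4, R1C2 = 1, after which R2C2 would have to be in {3,4,8,9} for the 19 across but in {5} for the 10 down — contradiction. So R2C3 = 9.
R3C3 = 16 − 9 = 7 completes the 16 down.
R3C2 = 13 − 7 = 6 completes the 13 across.
R2C2 = 3: the only remaining digit allowed by both the 19 across and the 10 down.
R1C2 = 10 − 9 = 1 completes the 10 down.
R2C1 = 19 − 12 = 7 completes the 19 across.
R1C1 = 4 − 1 = 3 completes the 4 across.

6 7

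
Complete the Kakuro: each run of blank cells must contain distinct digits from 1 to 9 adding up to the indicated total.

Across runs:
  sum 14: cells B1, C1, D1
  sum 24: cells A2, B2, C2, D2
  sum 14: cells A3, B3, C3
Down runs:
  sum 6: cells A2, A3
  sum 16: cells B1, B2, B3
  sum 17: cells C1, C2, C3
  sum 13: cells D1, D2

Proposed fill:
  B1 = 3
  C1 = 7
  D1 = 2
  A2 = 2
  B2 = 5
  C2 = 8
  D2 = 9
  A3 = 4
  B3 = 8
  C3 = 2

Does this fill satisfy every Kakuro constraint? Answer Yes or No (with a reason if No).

No — the across run B1–D1 sums to 12, not 14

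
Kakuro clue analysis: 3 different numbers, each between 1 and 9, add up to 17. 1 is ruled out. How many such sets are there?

6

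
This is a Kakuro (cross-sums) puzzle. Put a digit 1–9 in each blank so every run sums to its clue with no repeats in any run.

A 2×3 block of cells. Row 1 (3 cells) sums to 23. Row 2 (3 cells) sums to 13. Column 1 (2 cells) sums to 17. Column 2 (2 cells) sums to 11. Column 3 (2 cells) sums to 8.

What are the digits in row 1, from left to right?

23 in 3 cells must be {6,8,9}; 17 in 2 cells must be {8,9}.
The 23 across and the 8 down share only 6, so (1,3) = 6.
(2,3) = 8 − 6 = 2 completes the 8 down.
Given what's placed, (2,1) must be 8 to fit the 13 across and 17 down.
(2,2) = 13 − 10 = 3 completes the 13 across.
(1,1) = 17 − 8 = 9 completes the 17 down.
(1,2) = 23 − 15 = 8 completes the 23 across.

9 8 6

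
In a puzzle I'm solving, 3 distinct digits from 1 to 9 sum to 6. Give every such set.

3 distinct digits from 1–9 sum between 6 and 24.
Only one set works: {1,2,3}.

{1,2,3}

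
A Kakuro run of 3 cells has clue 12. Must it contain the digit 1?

No

Counterexample: {2,3,7} sums to 12 without using 1.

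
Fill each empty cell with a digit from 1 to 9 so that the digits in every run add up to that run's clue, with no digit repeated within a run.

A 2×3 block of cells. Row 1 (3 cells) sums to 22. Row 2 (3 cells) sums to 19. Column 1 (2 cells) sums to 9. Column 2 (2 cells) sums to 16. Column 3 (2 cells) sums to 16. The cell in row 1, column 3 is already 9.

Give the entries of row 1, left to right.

16 in 2 cells must be {7,9}.
Given what's placed, (1,2) must be 7 to fit the 22 across and 16 down.
(2,2) = 16 − 7 = 9 completes the 16 down.
(2,3) = 16 − 9 = 7 completes the 16 down.
(1,1) = 22 − 16 = 6 completes the 22 across.
(2,1) = 19 − 16 = 3 completes the 19 across.

6, 7, 9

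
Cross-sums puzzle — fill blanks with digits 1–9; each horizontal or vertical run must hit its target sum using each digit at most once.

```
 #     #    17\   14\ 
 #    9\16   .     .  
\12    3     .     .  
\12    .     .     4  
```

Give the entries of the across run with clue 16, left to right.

7, 9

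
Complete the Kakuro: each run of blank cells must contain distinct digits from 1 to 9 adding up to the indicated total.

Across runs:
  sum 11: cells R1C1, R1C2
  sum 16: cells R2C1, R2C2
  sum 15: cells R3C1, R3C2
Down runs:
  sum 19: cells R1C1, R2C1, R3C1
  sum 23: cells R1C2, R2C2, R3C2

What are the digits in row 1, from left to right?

3 8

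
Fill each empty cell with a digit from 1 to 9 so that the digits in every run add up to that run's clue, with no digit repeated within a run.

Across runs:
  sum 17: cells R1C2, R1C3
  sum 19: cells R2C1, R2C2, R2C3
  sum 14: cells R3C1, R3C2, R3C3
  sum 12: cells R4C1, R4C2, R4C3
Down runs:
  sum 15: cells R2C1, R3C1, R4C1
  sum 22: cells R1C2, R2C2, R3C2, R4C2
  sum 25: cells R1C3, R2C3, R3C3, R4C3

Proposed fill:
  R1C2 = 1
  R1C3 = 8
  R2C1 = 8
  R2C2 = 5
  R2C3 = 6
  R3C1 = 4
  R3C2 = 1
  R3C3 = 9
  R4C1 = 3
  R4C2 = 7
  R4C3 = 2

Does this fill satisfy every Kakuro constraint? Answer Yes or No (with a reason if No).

No — the down run R1C2–R4C2 sums to 14, not 22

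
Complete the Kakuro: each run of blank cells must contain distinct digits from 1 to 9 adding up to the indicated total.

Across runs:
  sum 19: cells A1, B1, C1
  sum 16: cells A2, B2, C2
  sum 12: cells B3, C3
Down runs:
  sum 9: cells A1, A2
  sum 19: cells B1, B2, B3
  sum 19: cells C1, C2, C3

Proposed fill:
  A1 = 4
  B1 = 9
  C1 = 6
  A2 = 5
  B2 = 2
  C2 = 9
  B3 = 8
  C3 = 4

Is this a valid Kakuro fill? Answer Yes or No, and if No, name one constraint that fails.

Yes

Across: 4+9+6=19; 5+2+9=16; 8+4=12. Down: 4+5=9; 9+2+8=19; 6+9+4=19. No digit repeats within any run.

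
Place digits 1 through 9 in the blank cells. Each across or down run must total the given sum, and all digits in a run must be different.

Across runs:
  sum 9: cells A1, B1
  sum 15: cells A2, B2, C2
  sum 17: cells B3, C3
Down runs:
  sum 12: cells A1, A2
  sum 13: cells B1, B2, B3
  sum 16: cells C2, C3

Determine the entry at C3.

17 in 2 cells must be {8,9}; 16 in 2 cells must be {7,9}.
The 17 across and the 16 down share only 9, so C3 = 9.
C2 = 16 − 9 = 7 completes the 16 down.
B3 = 17 − 9 = 8 completes the 17 across.
No cell is forced outright now. A2 can only be 3 or 5 (the digits allowed by both its 15 across and its 12 down). If A2 = 3: then A1 would have to be in {1,2,3,4,5,6,7,8} for the 9 across but in {9} for the 12 down — contradiction. So A2 = 5.
A1 = 12 − 5 = 7 completes the 12 down.
B1 = 9 − 7 = 2 completes the 9 across.
B2 = 15 − 12 = 3 completes the 15 across.

9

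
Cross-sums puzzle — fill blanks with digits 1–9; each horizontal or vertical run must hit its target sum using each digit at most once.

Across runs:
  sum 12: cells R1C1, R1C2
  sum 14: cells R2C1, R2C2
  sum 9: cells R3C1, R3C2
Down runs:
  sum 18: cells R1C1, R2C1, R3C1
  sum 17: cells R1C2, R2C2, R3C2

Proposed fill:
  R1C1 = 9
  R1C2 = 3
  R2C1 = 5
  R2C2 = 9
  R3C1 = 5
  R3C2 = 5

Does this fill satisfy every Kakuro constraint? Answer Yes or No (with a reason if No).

No — the across run R3C1–R3C2 sums to 10, not 9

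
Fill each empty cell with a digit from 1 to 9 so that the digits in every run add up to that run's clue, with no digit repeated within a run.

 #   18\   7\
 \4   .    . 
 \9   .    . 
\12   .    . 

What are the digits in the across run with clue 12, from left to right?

8, 4

4 in 2 cells must be {1,3}; 7 in 3 cells must be {1,2,4}.
The 4 across and the 7 down share only 1, so R1C2 = 1.
Given what's placed, R3C2 must be 4 to fit the 12 across and 7 down.
R1C1 = 4 − 1 = 3 completes the 4 across.
R2C2 = 7 − 5 = 2 completes the 7 down.
R3C1 = 12 − 4 = 8 completes the 12 across.
R2C1 = 9 − 2 = 7 completes the 9 across.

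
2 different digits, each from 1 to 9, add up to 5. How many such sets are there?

2 distinct digits from 1–9 sum between 3 and 17.
Enumerating: {1,4}, {2,3}.

2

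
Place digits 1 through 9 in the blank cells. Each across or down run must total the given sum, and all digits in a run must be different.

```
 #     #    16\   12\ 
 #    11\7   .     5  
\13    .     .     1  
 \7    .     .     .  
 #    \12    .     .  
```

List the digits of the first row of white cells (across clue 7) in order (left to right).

7 in 3 cells must be {1,2,4}.
R1C2 = 7 − 5 = 2 completes the 7 across.

2 5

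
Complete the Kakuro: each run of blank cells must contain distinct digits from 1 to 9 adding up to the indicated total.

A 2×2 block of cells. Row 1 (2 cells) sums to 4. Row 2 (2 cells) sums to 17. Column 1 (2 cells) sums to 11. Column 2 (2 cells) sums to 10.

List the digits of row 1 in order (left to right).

4 in 2 cells must be {1,3}; 17 in 2 cells must be {8,9}.
The 4 across and the 11 down share only 3, so (1,1) = 3.
(1,2) = 4 − 3 = 1 completes the 4 across.
(2,1) = 11 − 3 = 8 completes the 11 down.
(2,2) = 17 − 8 = 9 completes the 17 across.

3, 1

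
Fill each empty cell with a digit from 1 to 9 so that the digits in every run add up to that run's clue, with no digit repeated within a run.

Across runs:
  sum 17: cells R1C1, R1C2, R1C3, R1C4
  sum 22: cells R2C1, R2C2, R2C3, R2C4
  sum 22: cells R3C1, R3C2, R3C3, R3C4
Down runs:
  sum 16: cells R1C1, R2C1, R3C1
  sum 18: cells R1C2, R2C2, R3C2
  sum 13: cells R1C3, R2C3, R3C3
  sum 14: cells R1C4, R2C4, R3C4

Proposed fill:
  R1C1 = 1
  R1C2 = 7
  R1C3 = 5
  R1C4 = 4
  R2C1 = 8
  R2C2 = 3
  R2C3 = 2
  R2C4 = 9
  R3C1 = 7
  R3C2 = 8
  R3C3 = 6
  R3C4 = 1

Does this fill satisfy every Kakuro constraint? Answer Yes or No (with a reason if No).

Across: 1+7+5+4=17; 8+3+2+9=22; 7+8+6+1=22. Down: 1+8+7=16; 7+3+8=18; 5+2+6=13; 4+9+1=14. No digit repeats within any run.

Yes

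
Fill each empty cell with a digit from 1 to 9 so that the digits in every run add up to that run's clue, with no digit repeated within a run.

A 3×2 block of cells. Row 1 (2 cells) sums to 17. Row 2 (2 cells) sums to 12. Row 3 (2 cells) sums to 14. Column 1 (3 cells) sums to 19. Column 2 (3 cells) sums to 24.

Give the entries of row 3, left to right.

17 in 2 cells must be {8,9}; 24 in 3 cells must be {7,8,9}.
Nothing is forced directly, so branch on (1,1), whose candidates are 8 or 9. If (1,1) = 9: that forces (1,2) = 8, (3,2) = 9, (2,2) = 7, after which (3,1) would have to be in {5} for the 14 across but in {2,3,4,6,7,8} for the 19 down — contradiction. So (1,1) = 8.
(1,2) = 17 − 8 = 9 completes the 17 across.
Given what's placed, (3,2) must be 8 to fit the 14 across and 24 down.
(2,2) = 24 − 17 = 7 completes the 24 down.
(3,1) = 14 − 8 = 6 completes the 14 across.
(2,1) = 12 − 7 = 5 completes the 12 across.

6 8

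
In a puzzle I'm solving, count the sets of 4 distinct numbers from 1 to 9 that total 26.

4 distinct digits from 1–9 sum between 10 and 30.
Enumerating: {2,7,8,9}, {3,6,8,9}, {4,5,8,9}, {4,6,7,9}, {5,6,7,8}.

5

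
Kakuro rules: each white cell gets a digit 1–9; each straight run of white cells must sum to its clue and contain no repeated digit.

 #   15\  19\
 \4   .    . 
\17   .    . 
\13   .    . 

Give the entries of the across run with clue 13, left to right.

4 in 2 cells must be {1,3}; 17 in 2 cells must be {8,9}.
The 4 across and the 19 down share only 3, so R1C2 = 3.
Given what's placed, R2C2 must be 9 to fit the 17 across and 19 down.
R3C2 = 19 − 12 = 7 completes the 19 down.
R1C1 = 4 − 3 = 1 completes the 4 across.
R2C1 = 17 − 9 = 8 completes the 17 across.
R3C1 = 13 − 7 = 6 completes the 13 across.

6, 7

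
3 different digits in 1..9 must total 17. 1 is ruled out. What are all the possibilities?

{2,6,9}; {2,7,8}; {3,5,9}; {3,6,8}; {4,5,8}; {4,6,7}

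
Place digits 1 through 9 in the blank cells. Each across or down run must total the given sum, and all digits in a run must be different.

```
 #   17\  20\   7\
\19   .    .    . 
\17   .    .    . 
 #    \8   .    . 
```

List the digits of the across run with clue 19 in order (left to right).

9 8 2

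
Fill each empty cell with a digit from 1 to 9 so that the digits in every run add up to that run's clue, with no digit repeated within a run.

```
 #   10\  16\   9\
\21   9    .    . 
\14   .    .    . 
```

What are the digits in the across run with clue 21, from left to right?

16 in 2 cells must be {7,9}.
Given what's placed, R1C2 must be 7 to fit the 21 across and 16 down.
R1C3 = 21 − 16 = 5 completes the 21 across.
R2C1 = 10 − 9 = 1 completes the 10 down.
R2C2 = 16 − 7 = 9 completes the 16 down.
R2C3 = 14 − 10 = 4 completes the 14 across.

9, 7, 5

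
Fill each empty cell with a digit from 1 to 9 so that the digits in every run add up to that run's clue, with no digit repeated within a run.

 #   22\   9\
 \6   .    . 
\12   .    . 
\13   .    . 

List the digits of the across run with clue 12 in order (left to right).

9 3

The 6 across and the 22 down share only 5, so R1C1 = 5.
R1C2 = 6 − 5 = 1 completes the 6 across.
Nothing is forced directly, so branch on R2C1, whose candidates are 8 or 9. If R2C1 = 8: then R2C2 would have to be in {4} for the 12 across but in {2,3,5,6} for the 9 down — contradiction. So R2C1 = 9.
R2C2 = 12 − 9 = 3 completes the 12 across.
R3C1 = 22 − 14 = 8 completes the 22 down.
R3C2 = 13 − 8 = 5 completes the 13 across.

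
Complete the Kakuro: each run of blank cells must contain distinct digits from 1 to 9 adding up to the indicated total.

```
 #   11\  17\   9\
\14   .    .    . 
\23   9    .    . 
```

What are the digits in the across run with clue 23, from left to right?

9 8 6

23 in 3 cells must be {6,8,9}; 17 in 2 cells must be {8,9}.
R1C1 = 11 − 9 = 2 completes the 11 down.
Given what's placed, R2C2 must be 8 to fit the 23 across and 17 down.
R2C3 = 23 − 17 = 6 completes the 23 across.
R1C2 = 17 − 8 = 9 completes the 17 down.
R1C3 = 14 − 11 = 3 completes the 14 across.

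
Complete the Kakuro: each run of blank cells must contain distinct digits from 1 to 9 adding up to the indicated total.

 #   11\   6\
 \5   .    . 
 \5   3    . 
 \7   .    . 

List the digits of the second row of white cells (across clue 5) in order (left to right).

3 2

6 in 3 cells must be {1,2,3}.
R2C2 = 5 − 3 = 2 completes the 5 across.
Nothing is forced directly, so branch on R1C1, whose candidates are 1 or 2. If R1C1 = 1: then R1C2 would have to be in {4} for the 5 across but in {1,3} for the 6 down — contradiction. So R1C1 = 2.
R1C2 = 5 − 2 = 3 completes the 5 across.
R3C1 = 11 − 5 = 6 completes the 11 down.
R3C2 = 7 − 6 = 1 completes the 7 across.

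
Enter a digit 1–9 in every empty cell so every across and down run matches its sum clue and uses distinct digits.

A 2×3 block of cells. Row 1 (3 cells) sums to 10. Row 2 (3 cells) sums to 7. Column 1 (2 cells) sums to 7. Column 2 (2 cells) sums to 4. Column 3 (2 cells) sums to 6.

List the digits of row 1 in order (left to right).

7 in 3 cells must be {1,2,4}; 4 in 2 cells must be {1,3}.
The 7 across and the 4 down share only 1, so (2,2) = 1.
(1,2) = 4 − 1 = 3 completes the 4 down.
Nothing is forced directly, so branch on (2,1), whose candidates are 2 or 4. If (2,1) = 4: then (1,1) would have to be in {1,2,5,6} for the 10 across but in {3} for the 7 down — contradiction. So (2,1) = 2.
(1,1) = 7 − 2 = 5 completes the 7 down.
(1,3) = 10 − 8 = 2 completes the 10 across.
(2,3) = 7 − 3 = 4 completes the 7 across.

5, 3, 2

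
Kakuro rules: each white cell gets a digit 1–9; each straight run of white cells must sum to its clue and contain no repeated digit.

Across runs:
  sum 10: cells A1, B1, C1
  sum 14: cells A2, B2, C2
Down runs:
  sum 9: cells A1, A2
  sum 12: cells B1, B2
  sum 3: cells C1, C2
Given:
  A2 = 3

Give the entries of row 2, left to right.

3 in 2 cells must be {1,2}.
A1 = 9 − 3 = 6 completes the 9 down.
Given what's placed, B1 must be 3 to fit the 10 across and 12 down.
C1 = 10 − 9 = 1 completes the 10 across.
B2 = 12 − 3 = 9 completes the 12 down.
C2 = 14 − 12 = 2 completes the 14 across.

3 9 2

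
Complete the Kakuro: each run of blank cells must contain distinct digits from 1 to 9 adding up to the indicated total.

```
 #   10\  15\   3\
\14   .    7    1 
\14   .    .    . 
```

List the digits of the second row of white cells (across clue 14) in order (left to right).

3 in 2 cells must be {1,2}.
R1C1 = 14 − 8 = 6 completes the 14 across.
R2C1 = 10 − 6 = 4 completes the 10 down.
R2C2 = 15 − 7 = 8 completes the 15 down.
R2C3 = 14 − 12 = 2 completes the 14 across.

4, 8, 2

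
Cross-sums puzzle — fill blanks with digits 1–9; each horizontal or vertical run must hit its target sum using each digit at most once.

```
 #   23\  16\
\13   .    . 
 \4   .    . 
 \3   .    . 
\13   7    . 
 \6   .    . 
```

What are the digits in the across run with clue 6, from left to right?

4 2

4 in 2 cells must be {1,3}; 3 in 2 cells must be {1,2}; 16 in 5 cells must be {1,2,3,4,6}.
R4C2 = 13 − 7 = 6 completes the 13 across.
Given what's placed, R1C2 must be 4 to fit the 13 across and 16 down.
R1C1 = 13 − 4 = 9 completes the 13 across.
R2C1 = 1: the only remaining digit allowed by both the 4 across and the 23 down.
R2C2 = 4 − 1 = 3 completes the 4 across.
R3C1 = 2: the only remaining digit allowed by both the 3 across and the 23 down.
R3C2 = 3 − 2 = 1 completes the 3 across.
R5C1 = 23 − 19 = 4 completes the 23 down.
R5C2 = 6 − 4 = 2 completes the 6 across.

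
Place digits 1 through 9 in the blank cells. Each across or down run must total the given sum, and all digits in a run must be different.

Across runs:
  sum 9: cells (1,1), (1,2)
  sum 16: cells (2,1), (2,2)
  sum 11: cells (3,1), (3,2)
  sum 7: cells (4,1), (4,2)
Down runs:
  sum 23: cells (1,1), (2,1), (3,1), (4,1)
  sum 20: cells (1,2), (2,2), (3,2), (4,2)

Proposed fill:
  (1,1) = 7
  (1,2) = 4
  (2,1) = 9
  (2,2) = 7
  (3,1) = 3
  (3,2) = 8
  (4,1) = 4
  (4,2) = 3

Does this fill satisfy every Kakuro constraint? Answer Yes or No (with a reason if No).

No — the down run (1,2)–(4,2) sums to 22, not 20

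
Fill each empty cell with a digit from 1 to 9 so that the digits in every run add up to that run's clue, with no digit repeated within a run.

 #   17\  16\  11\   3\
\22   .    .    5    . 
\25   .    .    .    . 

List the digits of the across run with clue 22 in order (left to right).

17 in 2 cells must be {8,9}; 16 in 2 cells must be {7,9}; 3 in 2 cells must be {1,2}.
R2C3 = 11 − 5 = 6 completes the 11 down.
Given what's placed, R2C4 must be 2 to fit the 25 across and 3 down.
R1C4 = 3 − 2 = 1 completes the 3 down.
Given what's placed, R2C2 must be 9 to fit the 25 across and 16 down.
R1C1 = 9: the only remaining digit allowed by both the 22 across and the 17 down.
R1C2 = 22 − 15 = 7 completes the 22 across.
R2C1 = 25 − 17 = 8 completes the 25 across.

9, 7, 5, 1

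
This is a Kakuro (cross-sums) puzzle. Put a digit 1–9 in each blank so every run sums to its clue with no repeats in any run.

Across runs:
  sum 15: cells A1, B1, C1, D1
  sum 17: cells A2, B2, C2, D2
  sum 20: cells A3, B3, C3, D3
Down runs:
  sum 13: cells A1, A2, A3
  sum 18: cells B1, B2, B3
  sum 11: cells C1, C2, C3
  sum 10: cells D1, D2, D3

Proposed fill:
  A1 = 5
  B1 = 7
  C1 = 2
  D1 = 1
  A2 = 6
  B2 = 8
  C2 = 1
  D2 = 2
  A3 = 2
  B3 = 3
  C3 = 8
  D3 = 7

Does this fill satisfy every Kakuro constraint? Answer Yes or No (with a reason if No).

Yes

Across: 5+7+2+1=15; 6+8+1+2=17; 2+3+8+7=20. Down: 5+6+2=13; 7+8+3=18; 2+1+8=11; 1+2+7=10. No digit repeats within any run.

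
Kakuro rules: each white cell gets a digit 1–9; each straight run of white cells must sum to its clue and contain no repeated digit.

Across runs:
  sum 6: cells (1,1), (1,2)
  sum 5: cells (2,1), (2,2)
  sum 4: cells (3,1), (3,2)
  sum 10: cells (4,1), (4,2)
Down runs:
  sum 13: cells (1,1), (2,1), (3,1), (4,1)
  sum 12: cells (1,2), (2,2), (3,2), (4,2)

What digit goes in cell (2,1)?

3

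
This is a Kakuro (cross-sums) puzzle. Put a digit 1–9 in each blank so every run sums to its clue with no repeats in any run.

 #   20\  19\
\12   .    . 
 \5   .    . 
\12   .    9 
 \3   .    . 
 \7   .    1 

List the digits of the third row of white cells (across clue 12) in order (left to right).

3 in 2 cells must be {1,2}.
R3C1 = 12 − 9 = 3 completes the 12 across.

3 9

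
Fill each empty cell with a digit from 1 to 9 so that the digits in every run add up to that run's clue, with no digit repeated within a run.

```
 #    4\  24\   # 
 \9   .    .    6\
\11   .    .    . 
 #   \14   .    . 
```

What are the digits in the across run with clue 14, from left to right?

4 in 2 cells must be {1,3}; 24 in 3 cells must be {7,8,9}.
The 14 across and the 6 down share only 5, so R3C3 = 5.
R2C3 = 6 − 5 = 1 completes the 6 down.
R3C2 = 14 − 5 = 9 completes the 14 across.
R2C1 = 3: the only remaining digit allowed by both the 11 across and the 4 down.
R2C2 = 11 − 4 = 7 completes the 11 across.
R1C1 = 4 − 3 = 1 completes the 4 down.
R1C2 = 9 − 1 = 8 completes the 9 across.

9 5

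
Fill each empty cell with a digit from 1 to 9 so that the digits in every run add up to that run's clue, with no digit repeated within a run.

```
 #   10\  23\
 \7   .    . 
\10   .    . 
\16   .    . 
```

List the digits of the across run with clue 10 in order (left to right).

16 in 2 cells must be {7,9}; 23 in 3 cells must be {6,8,9}.
The 7 across and the 23 down share only 6, so R1C2 = 6.
The 16 across and the 10 down share only 7, so R3C1 = 7.
R3C2 = 16 − 7 = 9 completes the 16 across.
R1C1 = 7 − 6 = 1 completes the 7 across.
R2C1 = 10 − 8 = 2 completes the 10 down.
R2C2 = 10 − 2 = 8 completes the 10 across.

2, 8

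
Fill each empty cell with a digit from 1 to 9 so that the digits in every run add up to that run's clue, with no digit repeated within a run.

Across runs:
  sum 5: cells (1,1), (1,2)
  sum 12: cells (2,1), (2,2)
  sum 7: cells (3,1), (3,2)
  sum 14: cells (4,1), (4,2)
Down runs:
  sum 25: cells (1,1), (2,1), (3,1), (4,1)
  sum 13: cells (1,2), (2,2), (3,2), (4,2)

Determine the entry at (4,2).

Nothing is forced directly, so branch on (4,2), whose candidates are 5 or 6. If (4,2) = 6: that forces (2,2) = 4, (4,1) = 8, after which (2,1) would have to be in {8} for the 12 across but in {1,2,3,4,5,6,7,9} for the 25 down — contradiction. So (4,2) = 5.
(4,1) = 14 − 5 = 9 completes the 14 across.
Nothing is forced directly, so branch on (2,2), whose candidates are 3 or 4. If (2,2) = 3: then (2,1) would have to be in {9} for the 12 across but in {1,2,3,4,5,6,7,8} for the 25 down — contradiction. So (2,2) = 4.
(2,1) = 12 − 4 = 8 completes the 12 across.

5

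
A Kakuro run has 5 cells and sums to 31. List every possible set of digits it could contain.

{1,6,7,8,9}; {2,5,7,8,9}; {3,4,7,8,9}; {3,5,6,8,9}; {4,5,6,7,9}

5 distinct digits from 1–9 sum between 15 and 35.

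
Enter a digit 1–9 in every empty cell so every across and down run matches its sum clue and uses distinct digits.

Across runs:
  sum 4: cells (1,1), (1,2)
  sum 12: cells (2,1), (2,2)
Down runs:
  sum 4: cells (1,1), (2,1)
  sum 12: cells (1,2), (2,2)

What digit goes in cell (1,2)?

4 in 2 cells must be {1,3}.
The 4 across and the 12 down share only 3, so (1,2) = 3.
The 12 across and the 4 down share only 3, so (2,1) = 3.
(2,2) = 12 − 3 = 9 completes the 12 across.
(1,1) = 4 − 3 = 1 completes the 4 across.

3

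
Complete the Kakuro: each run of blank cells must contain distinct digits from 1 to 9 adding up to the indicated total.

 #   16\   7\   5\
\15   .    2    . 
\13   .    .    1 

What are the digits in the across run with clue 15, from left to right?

9 2 4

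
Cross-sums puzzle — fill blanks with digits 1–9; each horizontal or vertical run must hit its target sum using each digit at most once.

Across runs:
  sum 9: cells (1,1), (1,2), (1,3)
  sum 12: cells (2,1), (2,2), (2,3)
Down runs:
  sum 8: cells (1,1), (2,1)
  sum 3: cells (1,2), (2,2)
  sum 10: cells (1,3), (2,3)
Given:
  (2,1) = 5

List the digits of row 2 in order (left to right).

3 in 2 cells must be {1,2}.
(1,1) = 8 − 5 = 3 completes the 8 down.
Given what's placed, (2,2) must be 1 to fit the 12 across and 3 down.
(2,3) = 12 − 6 = 6 completes the 12 across.
(1,2) = 3 − 1 = 2 completes the 3 down.
(1,3) = 9 − 5 = 4 completes the 9 across.

5, 1, 6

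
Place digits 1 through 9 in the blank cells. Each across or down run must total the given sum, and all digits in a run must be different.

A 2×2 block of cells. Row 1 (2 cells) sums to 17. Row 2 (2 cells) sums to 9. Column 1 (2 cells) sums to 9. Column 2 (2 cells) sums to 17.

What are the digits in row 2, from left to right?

17 in 2 cells must be {8,9}.
The 17 across and the 9 down share only 8, so (1,1) = 8.
(1,2) = 17 − 8 = 9 completes the 17 across.
(2,1) = 9 − 8 = 1 completes the 9 down.
(2,2) = 9 − 1 = 8 completes the 9 across.

1 8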